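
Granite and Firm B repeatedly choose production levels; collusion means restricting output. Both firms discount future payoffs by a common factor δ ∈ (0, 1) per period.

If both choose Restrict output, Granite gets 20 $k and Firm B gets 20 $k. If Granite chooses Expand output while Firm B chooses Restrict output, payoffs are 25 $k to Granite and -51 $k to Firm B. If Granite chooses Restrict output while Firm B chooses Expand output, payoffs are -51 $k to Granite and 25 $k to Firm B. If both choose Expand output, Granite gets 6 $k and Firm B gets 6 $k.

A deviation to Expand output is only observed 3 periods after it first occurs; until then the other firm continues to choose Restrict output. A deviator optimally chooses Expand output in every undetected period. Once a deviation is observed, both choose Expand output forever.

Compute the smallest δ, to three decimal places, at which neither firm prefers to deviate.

0.641

The best deviation is to choose Expand output for all 3 undetected periods, earning 25 each, then 6 forever once detected.
Deviation value: 25(1−δ^3)/(1−δ) + 6δ^3/(1−δ); cooperation value: 20/(1−δ).
IC: 20 ≥ 25(1−δ^3) + 6δ^3 = 25 − 19δ^3.
So δ^3 ≥ 5/19, giving δ ≥ (5/19)^(1/3) ≈ 0.641.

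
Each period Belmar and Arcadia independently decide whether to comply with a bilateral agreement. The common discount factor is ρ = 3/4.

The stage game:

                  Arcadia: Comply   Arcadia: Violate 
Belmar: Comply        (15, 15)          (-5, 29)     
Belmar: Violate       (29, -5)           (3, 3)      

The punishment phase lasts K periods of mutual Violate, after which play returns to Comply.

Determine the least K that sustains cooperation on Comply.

Need Σ_{k=1}^{K} ρ^k ≥ (29−15)/(15−3) = 1.1667 at ρ = 3/4.
At K = 1 the sum is 0.7500 < 1.1667; at K = 2 it is 1.3125 ≥ 1.1667.
So the minimum punishment length is K = 2.

2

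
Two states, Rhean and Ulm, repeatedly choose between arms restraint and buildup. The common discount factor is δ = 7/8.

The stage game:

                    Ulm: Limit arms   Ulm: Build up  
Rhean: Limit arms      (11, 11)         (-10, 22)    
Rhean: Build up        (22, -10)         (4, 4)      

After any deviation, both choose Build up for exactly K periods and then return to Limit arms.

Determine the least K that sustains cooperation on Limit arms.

No profitable deviation requires (11−4)(δ+…+δ^K) ≥ 22−11, i.e. δ+…+δ^K ≥ 11/7 ≈ 1.5714.
With δ = 7/8, the partial sums are K=1: 0.8750, K=2: 1.6406.
K = 2 is the first length at which the sum reaches 1.5714.

2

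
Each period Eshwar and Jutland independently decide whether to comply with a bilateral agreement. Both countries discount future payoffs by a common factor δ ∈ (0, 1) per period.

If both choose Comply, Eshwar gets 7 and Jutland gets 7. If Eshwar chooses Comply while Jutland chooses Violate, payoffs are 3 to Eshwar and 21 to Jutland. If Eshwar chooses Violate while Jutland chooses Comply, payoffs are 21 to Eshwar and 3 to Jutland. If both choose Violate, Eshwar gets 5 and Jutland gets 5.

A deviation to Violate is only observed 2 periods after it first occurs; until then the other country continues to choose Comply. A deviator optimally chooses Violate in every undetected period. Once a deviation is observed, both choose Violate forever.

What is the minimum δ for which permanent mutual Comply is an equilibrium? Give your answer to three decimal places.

0.935

A deviator earns 21 for 2 periods, then 5 forever; cooperating earns 7 forever. Multiplying the IC by (1−δ):
7 ≥ 21(1−δ^2) + 5δ^2, so 16·δ^2 ≥ 14 and δ^2 ≥ 7/8.
δ ≥ (7/8)^(1/2) ≈ 0.935.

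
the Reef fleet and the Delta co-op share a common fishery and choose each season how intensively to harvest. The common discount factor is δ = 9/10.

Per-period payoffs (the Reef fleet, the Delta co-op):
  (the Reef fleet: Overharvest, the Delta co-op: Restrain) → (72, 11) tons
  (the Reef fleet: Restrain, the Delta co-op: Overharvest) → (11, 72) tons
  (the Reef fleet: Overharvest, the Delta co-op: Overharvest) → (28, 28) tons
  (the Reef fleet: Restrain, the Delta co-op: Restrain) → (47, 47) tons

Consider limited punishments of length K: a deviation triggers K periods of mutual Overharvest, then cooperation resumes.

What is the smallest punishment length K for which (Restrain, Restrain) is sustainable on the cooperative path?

No profitable deviation requires (47−28)(δ+…+δ^K) ≥ 72−47, i.e. δ+…+δ^K ≥ 25/19 ≈ 1.3158.
With δ = 9/10, the partial sums are K=1: 0.9000, K=2: 1.7100.
K = 2 is the first length at which the sum reaches 1.3158.

2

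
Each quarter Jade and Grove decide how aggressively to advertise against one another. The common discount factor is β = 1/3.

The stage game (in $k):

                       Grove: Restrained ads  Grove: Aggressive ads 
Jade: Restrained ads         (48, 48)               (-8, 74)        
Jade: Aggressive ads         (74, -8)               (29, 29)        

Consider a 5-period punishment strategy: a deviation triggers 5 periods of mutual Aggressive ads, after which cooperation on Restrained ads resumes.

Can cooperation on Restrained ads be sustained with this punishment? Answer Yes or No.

No

IC: β+…+β^5 ≥ (74−48)/(48−29) = 26/19.
At β = 1/3: partial sum = 0.4979 < 1.3684. Cooperation not sustainable.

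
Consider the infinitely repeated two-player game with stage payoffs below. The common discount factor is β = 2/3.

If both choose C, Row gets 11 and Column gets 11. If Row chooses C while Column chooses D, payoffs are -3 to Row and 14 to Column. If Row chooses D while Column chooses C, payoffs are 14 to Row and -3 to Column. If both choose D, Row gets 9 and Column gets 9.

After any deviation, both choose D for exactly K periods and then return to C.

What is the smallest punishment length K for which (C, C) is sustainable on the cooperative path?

No profitable deviation requires (11−9)(β+…+β^K) ≥ 14−11, i.e. β+…+β^K ≥ 3/2 ≈ 1.5000.
With β = 2/3, the partial sums are K=1: 0.6667, K=2: 1.1111, K=3: 1.4074, K=4: 1.6049.
K = 4 is the first length at which the sum reaches 1.5000.

4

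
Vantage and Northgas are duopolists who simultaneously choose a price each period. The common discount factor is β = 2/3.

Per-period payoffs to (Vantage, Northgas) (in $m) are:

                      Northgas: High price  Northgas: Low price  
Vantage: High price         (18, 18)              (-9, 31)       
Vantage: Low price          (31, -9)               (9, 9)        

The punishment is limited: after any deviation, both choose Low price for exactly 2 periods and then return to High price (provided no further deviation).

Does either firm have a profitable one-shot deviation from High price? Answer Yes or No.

A one-shot deviation gives 31 now, then 9 for 2 periods, then back to 18.
Gain from deviating: (31−18) today; loss: (18−9) in each of the next 2 periods.
No-deviation condition: (18−9)(β+…+β^2) ≥ 31−18, i.e. β+…+β^2 ≥ 13/9.
At β = 2/3: β+…+β^2 = 1.1111 < 1.4444.
So cooperation is not sustainable.

Yes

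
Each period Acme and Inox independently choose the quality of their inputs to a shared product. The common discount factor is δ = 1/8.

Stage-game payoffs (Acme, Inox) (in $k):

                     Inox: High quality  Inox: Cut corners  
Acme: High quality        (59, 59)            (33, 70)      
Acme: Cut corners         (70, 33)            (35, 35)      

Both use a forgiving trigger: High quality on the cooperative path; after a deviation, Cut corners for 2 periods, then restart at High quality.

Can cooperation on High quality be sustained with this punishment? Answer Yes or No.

No

IC: δ+…+δ^2 ≥ (70−59)/(59−35) = 11/24.
At δ = 1/8: partial sum = 0.1406 < 0.4583. Cooperation not sustainable.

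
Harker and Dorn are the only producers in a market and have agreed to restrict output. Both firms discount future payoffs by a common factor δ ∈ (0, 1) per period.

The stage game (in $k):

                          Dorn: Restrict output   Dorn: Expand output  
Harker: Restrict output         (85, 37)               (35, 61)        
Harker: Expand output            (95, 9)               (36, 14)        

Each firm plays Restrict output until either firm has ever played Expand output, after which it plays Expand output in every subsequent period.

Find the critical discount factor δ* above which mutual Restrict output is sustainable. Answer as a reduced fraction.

Harker: cooperation gives 85 each period; deviation gives 95 once then 36 forever.
  85/(1−δ) ≥ 95 + 36δ/(1−δ) ⇒ δ ≥ 10/59.
Dorn: cooperation gives 37 each period; deviation gives 61 once then 14 forever.
  δ ≥ 24/47.
Both must hold, so the binding constraint is Dorn's: δ ≥ 24/47.

24/47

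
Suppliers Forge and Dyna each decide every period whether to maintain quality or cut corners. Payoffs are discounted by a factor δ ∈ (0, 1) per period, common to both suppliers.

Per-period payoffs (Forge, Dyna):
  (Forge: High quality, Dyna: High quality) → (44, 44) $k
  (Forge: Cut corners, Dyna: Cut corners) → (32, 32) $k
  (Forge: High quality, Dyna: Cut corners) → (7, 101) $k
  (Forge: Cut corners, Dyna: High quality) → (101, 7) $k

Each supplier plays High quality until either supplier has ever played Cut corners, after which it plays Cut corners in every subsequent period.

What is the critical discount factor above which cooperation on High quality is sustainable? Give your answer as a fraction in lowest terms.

19/23

One-period gain from deviating is 101 − 44 = 57. The loss is 44 − 32 = 12 in every subsequent period, with present value 12·δ/(1−δ).
Deviation is unprofitable when 12·δ/(1−δ) ≥ 57, i.e. δ/(1−δ) ≥ 19/4.
Equivalently δ ≥ 57/(57+12) = 19/23.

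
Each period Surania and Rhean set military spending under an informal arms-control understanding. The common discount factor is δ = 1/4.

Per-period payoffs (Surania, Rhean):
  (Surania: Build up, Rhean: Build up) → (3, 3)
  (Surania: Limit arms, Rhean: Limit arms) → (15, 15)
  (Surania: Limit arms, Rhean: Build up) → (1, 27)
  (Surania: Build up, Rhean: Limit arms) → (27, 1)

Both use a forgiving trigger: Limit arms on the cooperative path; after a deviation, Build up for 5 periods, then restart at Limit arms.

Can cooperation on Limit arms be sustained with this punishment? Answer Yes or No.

Comparing payoff streams over the 6 periods until play realigns: cooperate → 15(1+δ+…+δ^5); deviate → 27 + 3(δ+…+δ^5).
Cooperation is sustained iff (15−3)(δ+…+δ^5) ≥ 27−15.
δ+…+δ^5 = 1/4·(1−(1/4)^5)/(1−1/4) = 0.3330, and (27−15)/(15−3) = 1.0000.
0.3330 < 1.0000, so cooperation is not sustainable.

No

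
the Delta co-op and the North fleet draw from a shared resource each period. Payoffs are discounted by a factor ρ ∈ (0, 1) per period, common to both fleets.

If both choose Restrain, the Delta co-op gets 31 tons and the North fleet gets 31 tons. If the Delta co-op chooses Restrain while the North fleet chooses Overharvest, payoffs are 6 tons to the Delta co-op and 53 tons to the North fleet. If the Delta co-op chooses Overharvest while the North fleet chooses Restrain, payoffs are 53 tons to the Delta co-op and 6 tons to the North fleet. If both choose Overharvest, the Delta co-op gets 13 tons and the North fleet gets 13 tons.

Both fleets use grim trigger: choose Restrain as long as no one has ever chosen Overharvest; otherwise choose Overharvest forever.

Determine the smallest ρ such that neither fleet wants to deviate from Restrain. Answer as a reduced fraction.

One-period gain from deviating is 53 − 31 = 22. The loss is 31 − 13 = 18 in every subsequent period, with present value 18·ρ/(1−ρ).
Deviation is unprofitable when 18·ρ/(1−ρ) ≥ 22, i.e. ρ/(1−ρ) ≥ 11/9.
Equivalently ρ ≥ 22/(22+18) = 11/20.

11/20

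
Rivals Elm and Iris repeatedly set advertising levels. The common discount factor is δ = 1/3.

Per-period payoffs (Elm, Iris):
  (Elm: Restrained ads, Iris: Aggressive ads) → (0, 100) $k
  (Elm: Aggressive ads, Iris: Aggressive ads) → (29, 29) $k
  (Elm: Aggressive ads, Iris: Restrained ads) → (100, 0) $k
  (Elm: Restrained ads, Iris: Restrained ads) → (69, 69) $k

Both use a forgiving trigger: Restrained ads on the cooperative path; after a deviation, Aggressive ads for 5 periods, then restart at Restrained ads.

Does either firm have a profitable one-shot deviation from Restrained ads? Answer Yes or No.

Comparing payoff streams over the 6 periods until play realigns: cooperate → 69(1+δ+…+δ^5); deviate → 100 + 29(δ+…+δ^5).
Cooperation is sustained iff (69−29)(δ+…+δ^5) ≥ 100−69.
δ+…+δ^5 = 1/3·(1−(1/3)^5)/(1−1/3) = 0.4979, and (100−69)/(69−29) = 0.7750.
0.4979 < 0.7750, so cooperation is not sustainable.

Yes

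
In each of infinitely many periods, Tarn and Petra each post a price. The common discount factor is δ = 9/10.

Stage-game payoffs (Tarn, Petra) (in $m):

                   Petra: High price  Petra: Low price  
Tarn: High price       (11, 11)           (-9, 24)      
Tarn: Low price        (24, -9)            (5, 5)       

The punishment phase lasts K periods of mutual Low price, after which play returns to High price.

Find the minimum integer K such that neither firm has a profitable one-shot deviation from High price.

3

No profitable deviation requires (11−5)(δ+…+δ^K) ≥ 24−11, i.e. δ+…+δ^K ≥ 13/6 ≈ 2.1667.
With δ = 9/10, the partial sums are K=1: 0.9000, K=2: 1.7100, K=3: 2.4390.
K = 3 is the first length at which the sum reaches 2.1667.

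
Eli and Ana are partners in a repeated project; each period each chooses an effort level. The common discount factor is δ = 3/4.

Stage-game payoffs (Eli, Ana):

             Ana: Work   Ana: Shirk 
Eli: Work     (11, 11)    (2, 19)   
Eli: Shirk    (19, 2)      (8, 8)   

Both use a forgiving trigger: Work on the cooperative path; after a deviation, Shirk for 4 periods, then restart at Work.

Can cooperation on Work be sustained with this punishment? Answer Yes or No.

No

IC: δ+…+δ^4 ≥ (19−11)/(11−8) = 8/3.
At δ = 3/4: partial sum = 2.0508 < 2.6667. Cooperation not sustainable.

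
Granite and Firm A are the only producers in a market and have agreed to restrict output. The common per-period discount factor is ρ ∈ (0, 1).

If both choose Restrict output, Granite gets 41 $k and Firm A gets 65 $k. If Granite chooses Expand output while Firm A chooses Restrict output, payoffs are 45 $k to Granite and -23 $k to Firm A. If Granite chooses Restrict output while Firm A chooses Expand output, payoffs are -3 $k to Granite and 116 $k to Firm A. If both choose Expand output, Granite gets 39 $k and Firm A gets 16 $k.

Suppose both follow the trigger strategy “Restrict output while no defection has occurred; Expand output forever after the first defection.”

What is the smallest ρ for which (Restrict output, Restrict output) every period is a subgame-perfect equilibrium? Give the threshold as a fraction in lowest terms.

2/3

For Granite: deviation gain 45−41 = 4, per-period punishment loss 41−39 = 2. IC gives ρ ≥ 4/6 = 2/3.
For Firm A: gain 51, loss 49 per period, so ρ ≥ 51/100.
The tighter constraint is Granite's, so cooperation needs ρ ≥ 2/3.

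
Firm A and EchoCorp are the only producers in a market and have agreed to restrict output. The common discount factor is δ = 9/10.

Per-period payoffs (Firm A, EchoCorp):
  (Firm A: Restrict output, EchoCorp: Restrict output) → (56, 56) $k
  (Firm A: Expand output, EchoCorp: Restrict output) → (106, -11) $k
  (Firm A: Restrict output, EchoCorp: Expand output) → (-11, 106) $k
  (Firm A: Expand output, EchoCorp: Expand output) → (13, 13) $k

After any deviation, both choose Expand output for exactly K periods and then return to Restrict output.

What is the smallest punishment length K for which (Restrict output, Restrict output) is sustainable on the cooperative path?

2

IC: δ(1−δ^K)/(1−δ) ≥ (106−56)/(56−13) = 50/43.
With δ = 9/10: need 1 − δ^K ≥ 50/43·(1−9/10)/(9/10), i.e. δ^K ≤ 0.8708.
Since (9/10)^1 = 0.9000 and (9/10)^2 = 0.8100, the smallest such K is 2.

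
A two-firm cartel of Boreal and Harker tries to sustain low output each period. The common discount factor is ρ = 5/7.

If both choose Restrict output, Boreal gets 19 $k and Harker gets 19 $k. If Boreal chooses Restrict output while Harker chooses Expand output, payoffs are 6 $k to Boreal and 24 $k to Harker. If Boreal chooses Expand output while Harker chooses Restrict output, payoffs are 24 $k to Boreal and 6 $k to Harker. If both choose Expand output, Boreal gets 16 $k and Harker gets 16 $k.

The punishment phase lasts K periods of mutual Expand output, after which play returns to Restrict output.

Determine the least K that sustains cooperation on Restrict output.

IC: ρ(1−ρ^K)/(1−ρ) ≥ (24−19)/(19−16) = 5/3.
With ρ = 5/7: need 1 − ρ^K ≥ 5/3·(1−5/7)/(5/7), i.e. ρ^K ≤ 0.3333.
Since (5/7)^3 = 0.3644 and (5/7)^4 = 0.2603, the smallest such K is 4.

4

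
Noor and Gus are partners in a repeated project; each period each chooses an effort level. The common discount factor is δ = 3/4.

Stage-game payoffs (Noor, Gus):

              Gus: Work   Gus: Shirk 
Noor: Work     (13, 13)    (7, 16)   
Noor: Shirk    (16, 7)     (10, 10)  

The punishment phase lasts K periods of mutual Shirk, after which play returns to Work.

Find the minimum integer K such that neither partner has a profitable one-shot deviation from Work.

No profitable deviation requires (13−10)(δ+…+δ^K) ≥ 16−13, i.e. δ+…+δ^K ≥ 1 ≈ 1.0000.
With δ = 3/4, the partial sums are K=1: 0.7500, K=2: 1.3125.
K = 2 is the first length at which the sum reaches 1.0000.

2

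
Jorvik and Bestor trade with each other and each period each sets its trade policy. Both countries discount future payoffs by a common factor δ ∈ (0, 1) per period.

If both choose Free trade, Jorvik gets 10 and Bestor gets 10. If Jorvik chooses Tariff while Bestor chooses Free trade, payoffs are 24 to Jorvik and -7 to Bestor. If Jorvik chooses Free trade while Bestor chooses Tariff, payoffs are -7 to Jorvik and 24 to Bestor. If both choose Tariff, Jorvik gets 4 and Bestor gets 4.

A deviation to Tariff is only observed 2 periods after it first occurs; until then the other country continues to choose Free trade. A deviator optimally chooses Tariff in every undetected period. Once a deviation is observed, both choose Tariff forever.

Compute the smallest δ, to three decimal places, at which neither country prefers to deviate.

0.837

The best deviation is to choose Tariff for all 2 undetected periods, earning 24 each, then 4 forever once detected.
Deviation value: 24(1−δ^2)/(1−δ) + 4δ^2/(1−δ); cooperation value: 10/(1−δ).
IC: 10 ≥ 24(1−δ^2) + 4δ^2 = 24 − 20δ^2.
So δ^2 ≥ 14/20 = 7/10, giving δ ≥ (7/10)^(1/2) ≈ 0.837.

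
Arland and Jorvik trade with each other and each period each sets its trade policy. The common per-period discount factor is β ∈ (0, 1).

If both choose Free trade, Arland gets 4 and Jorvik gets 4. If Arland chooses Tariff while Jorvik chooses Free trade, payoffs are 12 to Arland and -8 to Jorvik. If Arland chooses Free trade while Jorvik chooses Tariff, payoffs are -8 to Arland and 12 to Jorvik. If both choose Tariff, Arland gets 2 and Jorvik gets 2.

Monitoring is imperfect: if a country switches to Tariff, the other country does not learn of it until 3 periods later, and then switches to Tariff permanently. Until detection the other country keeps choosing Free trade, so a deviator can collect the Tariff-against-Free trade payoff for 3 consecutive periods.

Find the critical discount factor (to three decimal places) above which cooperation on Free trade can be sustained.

The best deviation is to choose Tariff for all 3 undetected periods, earning 12 each, then 2 forever once detected.
Deviation value: 12(1−β^3)/(1−β) + 2β^3/(1−β); cooperation value: 4/(1−β).
IC: 4 ≥ 12(1−β^3) + 2β^3 = 12 − 10β^3.
So β^3 ≥ 8/10 = 4/5, giving β ≥ (4/5)^(1/3) ≈ 0.928.

0.928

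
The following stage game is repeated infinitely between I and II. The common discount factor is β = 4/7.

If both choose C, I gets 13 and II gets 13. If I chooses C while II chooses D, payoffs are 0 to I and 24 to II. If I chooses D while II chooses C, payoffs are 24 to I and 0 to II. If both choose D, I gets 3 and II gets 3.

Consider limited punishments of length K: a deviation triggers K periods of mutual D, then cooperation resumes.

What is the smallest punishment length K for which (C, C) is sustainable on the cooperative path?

IC: β(1−β^K)/(1−β) ≥ (24−13)/(13−3) = 11/10.
With β = 4/7: need 1 − β^K ≥ 11/10·(1−4/7)/(4/7), i.e. β^K ≤ 0.1750.
Since (4/7)^3 = 0.1866 and (4/7)^4 = 0.1066, the smallest such K is 4.

4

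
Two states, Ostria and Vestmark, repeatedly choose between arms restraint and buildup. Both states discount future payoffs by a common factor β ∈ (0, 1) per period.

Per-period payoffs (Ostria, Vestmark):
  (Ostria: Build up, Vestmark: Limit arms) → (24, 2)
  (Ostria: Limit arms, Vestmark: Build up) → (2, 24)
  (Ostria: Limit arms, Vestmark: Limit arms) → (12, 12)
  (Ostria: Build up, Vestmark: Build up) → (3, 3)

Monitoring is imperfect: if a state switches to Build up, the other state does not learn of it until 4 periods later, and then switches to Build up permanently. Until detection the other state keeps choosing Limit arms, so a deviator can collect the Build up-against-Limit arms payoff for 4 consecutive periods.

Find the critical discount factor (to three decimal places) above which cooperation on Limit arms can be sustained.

0.869

Deviating for the 4 undetected periods gains 24−12 = 12 per period over cooperation, then loses 12−3 = 9 per period forever once punishment starts.
Gain: 12(1 + β + … + β^3); loss: 9·β^4/(1−β).
No profitable deviation ⇔ 12(1−β^4) ≤ 9·β^4, i.e. β^4 ≥ 12/(12+9) = 4/7.
Hence β ≥ (4/7)^(1/4) ≈ 0.869.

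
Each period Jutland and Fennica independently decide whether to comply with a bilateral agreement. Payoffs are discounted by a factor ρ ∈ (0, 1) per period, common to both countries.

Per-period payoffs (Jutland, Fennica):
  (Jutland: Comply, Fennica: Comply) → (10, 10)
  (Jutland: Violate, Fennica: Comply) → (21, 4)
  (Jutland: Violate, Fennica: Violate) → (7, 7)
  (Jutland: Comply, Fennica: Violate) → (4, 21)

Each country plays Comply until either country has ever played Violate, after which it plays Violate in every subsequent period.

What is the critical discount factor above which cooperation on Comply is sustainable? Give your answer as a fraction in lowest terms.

11/14

Cooperation forever yields 10 each period: 10/(1−ρ).
Deviating yields 21 once, then 7 forever: 21 + 7ρ/(1−ρ).
No profitable deviation requires 10/(1−ρ) ≥ 21 + 7ρ/(1−ρ).
Multiplying by (1−ρ): 10 ≥ 21(1−ρ) + 7ρ = 21 − 14ρ.
So 14ρ ≥ 11, i.e. ρ ≥ 11/14.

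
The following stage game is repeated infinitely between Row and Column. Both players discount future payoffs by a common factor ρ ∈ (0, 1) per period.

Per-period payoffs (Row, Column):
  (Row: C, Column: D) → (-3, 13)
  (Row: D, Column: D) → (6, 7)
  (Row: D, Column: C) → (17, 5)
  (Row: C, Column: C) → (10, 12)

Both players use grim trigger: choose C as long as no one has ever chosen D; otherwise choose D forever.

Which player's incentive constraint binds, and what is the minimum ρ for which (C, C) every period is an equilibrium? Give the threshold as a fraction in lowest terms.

Row; ρ ≥ 7/11

Row's threshold: (17−10)/(17−6) = 7/11.
Column's threshold: (13−12)/(13−7) = 1/6.
7/11 > 1/6, so Row binds and ρ* = 7/11.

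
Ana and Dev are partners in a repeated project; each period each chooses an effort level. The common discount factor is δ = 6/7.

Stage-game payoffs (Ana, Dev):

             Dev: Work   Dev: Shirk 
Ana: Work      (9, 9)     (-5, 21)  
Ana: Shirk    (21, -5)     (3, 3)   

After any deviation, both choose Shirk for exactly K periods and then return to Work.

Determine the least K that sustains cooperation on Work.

Need Σ_{k=1}^{K} δ^k ≥ (21−9)/(9−3) = 2.0000 at δ = 6/7.
At K = 2 the sum is 1.5918 < 2.0000; at K = 3 it is 2.2216 ≥ 2.0000.
So the minimum punishment length is K = 3.

3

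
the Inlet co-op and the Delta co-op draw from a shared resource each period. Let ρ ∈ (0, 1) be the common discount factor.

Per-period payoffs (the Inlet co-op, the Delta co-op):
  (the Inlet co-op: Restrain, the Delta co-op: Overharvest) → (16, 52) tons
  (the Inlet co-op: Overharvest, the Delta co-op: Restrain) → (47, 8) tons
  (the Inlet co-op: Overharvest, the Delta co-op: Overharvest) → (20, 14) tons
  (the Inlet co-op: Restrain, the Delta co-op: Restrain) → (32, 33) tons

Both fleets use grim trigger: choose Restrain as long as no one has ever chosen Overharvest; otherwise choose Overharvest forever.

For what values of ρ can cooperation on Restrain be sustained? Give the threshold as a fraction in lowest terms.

5/9

For the Inlet co-op: deviation gain 47−32 = 15, per-period punishment loss 32−20 = 12. IC gives ρ ≥ 15/27 = 5/9.
For the Delta co-op: gain 19, loss 19 per period, so ρ ≥ 19/38 = 1/2.
The tighter constraint is the Inlet co-op's, so cooperation needs ρ ≥ 5/9.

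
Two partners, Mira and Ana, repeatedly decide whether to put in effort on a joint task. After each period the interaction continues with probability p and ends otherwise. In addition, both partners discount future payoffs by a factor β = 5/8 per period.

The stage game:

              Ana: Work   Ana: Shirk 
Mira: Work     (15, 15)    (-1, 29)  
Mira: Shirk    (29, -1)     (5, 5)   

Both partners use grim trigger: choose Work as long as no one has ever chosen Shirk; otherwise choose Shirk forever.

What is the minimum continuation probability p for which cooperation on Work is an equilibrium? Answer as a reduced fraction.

14/15

With continuation probability p and discount β, the effective per-period discount factor is βp.
Grim-trigger IC: βp ≥ (29−15)/(29−5) = 7/12.
So p ≥ (7/12)/(5/8) = 14/15.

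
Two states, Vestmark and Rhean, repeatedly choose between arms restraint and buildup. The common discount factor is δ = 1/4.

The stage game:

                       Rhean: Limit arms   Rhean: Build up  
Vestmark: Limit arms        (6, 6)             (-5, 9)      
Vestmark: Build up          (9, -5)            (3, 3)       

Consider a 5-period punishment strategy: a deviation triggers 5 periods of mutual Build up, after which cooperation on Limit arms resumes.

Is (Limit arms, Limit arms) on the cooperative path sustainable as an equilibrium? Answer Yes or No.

No

A one-shot deviation gives 9 now, then 3 for 5 periods, then back to 6.
Gain from deviating: (9−6) today; loss: (6−3) in each of the next 5 periods.
No-deviation condition: (6−3)(δ+…+δ^5) ≥ 9−6, i.e. δ+…+δ^5 ≥ 1.
At δ = 1/4: δ+…+δ^5 = 0.3330 < 1.0000.
So cooperation is not sustainable.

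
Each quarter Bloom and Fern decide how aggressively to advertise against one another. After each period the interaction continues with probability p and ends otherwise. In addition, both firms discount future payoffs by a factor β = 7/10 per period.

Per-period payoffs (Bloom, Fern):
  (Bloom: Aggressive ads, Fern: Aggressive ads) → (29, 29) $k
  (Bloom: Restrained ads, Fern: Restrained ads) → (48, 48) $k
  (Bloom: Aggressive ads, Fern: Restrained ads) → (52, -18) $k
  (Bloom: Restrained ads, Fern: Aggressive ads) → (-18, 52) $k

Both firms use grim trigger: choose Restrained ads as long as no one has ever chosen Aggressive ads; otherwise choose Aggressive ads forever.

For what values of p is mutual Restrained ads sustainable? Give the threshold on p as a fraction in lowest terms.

With continuation probability p and discount β, the effective per-period discount factor is βp.
Grim-trigger IC: βp ≥ (52−48)/(52−29) = 4/23.
So p ≥ (4/23)/(7/10) = 40/161.

40/161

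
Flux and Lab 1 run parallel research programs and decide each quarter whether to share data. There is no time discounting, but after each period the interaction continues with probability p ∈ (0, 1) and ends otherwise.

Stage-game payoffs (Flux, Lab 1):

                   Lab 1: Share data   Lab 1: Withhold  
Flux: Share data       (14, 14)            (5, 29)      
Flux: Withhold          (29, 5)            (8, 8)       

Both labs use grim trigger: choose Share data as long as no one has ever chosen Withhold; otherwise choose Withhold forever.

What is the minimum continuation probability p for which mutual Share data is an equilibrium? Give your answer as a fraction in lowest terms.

Expected cooperation value is 14 + p·14 + p²·14 + … = 14/(1−p); deviation gives 29 + p·8/(1−p).
14 ≥ 29(1−p) + 8p ⇒ 21p ≥ 15 ⇒ p ≥ 15/21 = 5/7.

5/7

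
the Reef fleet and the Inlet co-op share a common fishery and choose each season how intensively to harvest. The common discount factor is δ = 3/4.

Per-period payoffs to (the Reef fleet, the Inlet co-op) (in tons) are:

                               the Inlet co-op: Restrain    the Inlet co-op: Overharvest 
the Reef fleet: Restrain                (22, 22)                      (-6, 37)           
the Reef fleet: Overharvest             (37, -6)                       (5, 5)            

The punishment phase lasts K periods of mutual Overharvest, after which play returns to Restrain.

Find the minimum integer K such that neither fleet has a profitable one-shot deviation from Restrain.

Need Σ_{k=1}^{K} δ^k ≥ (37−22)/(22−5) = 0.8824 at δ = 3/4.
At K = 1 the sum is 0.7500 < 0.8824; at K = 2 it is 1.3125 ≥ 0.8824.
So the minimum punishment length is K = 2.

2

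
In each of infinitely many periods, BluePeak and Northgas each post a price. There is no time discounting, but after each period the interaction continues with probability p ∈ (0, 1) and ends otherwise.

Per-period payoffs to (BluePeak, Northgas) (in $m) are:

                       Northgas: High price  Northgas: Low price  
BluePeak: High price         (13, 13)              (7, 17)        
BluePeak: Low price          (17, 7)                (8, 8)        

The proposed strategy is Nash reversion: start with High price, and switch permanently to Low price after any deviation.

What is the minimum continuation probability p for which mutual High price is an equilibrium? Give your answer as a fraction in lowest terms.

With no time discounting, the continuation probability p plays the role of the discount factor.
Grim-trigger IC: 13/(1−p) ≥ 17 + 8p/(1−p) ⇒ p ≥ (17−13)/(17−8) = 4/9.

4/9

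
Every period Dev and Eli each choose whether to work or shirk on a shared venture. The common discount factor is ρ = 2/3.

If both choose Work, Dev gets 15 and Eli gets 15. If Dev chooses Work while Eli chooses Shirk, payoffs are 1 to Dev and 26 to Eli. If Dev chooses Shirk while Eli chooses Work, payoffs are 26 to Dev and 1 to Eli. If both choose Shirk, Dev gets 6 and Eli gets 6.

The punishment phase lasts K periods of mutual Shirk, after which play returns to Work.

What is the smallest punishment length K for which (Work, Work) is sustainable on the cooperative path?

Need Σ_{k=1}^{K} ρ^k ≥ (26−15)/(15−6) = 1.2222 at ρ = 2/3.
At K = 2 the sum is 1.1111 < 1.2222; at K = 3 it is 1.4074 ≥ 1.2222.
So the minimum punishment length is K = 3.

3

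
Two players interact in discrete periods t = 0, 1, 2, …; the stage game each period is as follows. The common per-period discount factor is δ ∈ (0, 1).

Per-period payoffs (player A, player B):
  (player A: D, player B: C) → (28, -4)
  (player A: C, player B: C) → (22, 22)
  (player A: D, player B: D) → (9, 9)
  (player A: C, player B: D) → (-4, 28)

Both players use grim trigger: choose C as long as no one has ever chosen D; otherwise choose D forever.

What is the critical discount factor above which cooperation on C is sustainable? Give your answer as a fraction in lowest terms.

6/19

Cooperation forever yields 22 each period: 22/(1−δ).
Deviating yields 28 once, then 9 forever: 28 + 9δ/(1−δ).
No profitable deviation requires 22/(1−δ) ≥ 28 + 9δ/(1−δ).
Multiplying by (1−δ): 22 ≥ 28(1−δ) + 9δ = 28 − 19δ.
So 19δ ≥ 6, i.e. δ ≥ 6/19.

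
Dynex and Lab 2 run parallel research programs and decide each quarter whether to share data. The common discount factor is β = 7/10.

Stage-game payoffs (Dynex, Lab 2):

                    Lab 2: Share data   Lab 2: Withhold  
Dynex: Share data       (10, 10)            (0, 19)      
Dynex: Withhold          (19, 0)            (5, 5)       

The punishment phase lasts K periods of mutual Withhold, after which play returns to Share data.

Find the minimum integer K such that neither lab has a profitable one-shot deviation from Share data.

5

No profitable deviation requires (10−5)(β+…+β^K) ≥ 19−10, i.e. β+…+β^K ≥ 9/5 ≈ 1.8000.
With β = 7/10, the partial sums are K=1: 0.7000, K=2: 1.1900, K=3: 1.5330, K=4: 1.7731, K=5: 1.9412.
K = 5 is the first length at which the sum reaches 1.8000.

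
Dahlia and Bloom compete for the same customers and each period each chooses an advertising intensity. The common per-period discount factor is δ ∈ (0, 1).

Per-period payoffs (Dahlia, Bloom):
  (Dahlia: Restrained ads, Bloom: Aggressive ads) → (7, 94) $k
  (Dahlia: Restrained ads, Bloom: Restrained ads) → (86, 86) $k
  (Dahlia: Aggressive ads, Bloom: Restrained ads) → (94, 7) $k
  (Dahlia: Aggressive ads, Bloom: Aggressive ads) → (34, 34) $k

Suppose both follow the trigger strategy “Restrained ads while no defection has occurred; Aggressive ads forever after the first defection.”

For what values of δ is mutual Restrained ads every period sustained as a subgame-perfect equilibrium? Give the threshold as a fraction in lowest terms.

2/15

Under grim trigger the critical discount factor is (T−C)/(T−P) with T = 94, C = 86, P = 34.
δ* = (94−86)/(94−34) = 8/60 = 2/15.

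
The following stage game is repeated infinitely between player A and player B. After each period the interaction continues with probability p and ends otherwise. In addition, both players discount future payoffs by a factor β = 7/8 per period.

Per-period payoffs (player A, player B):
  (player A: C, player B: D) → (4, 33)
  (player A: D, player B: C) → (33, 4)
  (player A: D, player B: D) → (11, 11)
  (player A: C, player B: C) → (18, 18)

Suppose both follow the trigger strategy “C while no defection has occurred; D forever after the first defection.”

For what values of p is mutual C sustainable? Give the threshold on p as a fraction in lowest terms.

60/77

Expected continuation weight on next period's payoff is β·p = 7/8·p, which plays the role of the discount factor.
Cooperation requires 7/8·p ≥ (33−18)/(33−11) = 15/22, hence p ≥ 60/77.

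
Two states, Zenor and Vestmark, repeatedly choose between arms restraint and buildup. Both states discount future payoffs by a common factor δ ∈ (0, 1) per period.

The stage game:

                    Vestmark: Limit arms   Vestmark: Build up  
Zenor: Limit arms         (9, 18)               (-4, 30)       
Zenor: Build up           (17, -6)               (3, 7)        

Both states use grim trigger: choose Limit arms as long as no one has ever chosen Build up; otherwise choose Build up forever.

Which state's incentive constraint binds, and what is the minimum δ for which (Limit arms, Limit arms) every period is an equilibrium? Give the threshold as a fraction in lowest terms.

Zenor; δ ≥ 4/7

Zenor: cooperation gives 9 each period; deviation gives 17 once then 3 forever.
  9/(1−δ) ≥ 17 + 3δ/(1−δ) ⇒ δ ≥ 8/14 = 4/7.
Vestmark: cooperation gives 18 each period; deviation gives 30 once then 7 forever.
  δ ≥ 12/23.
Both must hold, so the binding constraint is Zenor's: δ ≥ 4/7.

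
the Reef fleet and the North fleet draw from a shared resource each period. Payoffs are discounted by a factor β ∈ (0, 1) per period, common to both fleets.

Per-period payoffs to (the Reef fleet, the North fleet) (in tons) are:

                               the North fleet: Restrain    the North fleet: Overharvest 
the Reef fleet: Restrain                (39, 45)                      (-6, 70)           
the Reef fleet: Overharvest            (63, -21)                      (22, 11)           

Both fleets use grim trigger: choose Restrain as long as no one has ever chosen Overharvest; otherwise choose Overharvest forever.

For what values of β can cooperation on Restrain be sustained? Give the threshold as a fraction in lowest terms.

24/41

the Reef fleet's threshold: (63−39)/(63−22) = 24/41.
the North fleet's threshold: (70−45)/(70−11) = 25/59.
24/41 > 25/59, so the Reef fleet binds and β* = 24/41.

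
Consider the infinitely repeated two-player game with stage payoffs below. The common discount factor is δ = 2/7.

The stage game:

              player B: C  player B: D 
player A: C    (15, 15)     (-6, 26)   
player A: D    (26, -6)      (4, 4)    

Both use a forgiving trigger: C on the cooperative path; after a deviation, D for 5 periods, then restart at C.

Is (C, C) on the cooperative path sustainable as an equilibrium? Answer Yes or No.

No

Comparing payoff streams over the 6 periods until play realigns: cooperate → 15(1+δ+…+δ^5); deviate → 26 + 4(δ+…+δ^5).
Cooperation is sustained iff (15−4)(δ+…+δ^5) ≥ 26−15.
δ+…+δ^5 = 2/7·(1−(2/7)^5)/(1−2/7) = 0.3992, and (26−15)/(15−4) = 1.0000.
0.3992 < 1.0000, so cooperation is not sustainable.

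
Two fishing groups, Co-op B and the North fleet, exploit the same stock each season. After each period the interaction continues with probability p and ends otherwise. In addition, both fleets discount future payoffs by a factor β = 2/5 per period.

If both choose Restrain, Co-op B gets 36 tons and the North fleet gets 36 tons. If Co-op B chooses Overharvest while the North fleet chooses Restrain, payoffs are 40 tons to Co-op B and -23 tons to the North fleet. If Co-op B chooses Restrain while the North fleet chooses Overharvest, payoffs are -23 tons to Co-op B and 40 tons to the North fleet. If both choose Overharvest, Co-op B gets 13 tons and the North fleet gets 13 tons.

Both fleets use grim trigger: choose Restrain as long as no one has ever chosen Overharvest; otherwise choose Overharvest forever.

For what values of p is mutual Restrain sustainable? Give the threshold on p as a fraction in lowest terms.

Expected continuation weight on next period's payoff is β·p = 2/5·p, which plays the role of the discount factor.
Cooperation requires 2/5·p ≥ (40−36)/(40−13) = 4/27, hence p ≥ 10/27.

10/27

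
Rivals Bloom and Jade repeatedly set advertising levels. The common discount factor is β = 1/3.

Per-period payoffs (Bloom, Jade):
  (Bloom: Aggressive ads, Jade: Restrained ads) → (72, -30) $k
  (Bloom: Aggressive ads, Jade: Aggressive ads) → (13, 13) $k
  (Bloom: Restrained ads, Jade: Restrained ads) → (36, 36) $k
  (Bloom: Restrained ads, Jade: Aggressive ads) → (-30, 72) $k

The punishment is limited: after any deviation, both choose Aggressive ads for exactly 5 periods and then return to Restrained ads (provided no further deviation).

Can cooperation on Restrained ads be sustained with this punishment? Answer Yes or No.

No

IC: β+…+β^5 ≥ (72−36)/(36−13) = 36/23.
At β = 1/3: partial sum = 0.4979 < 1.5652. Cooperation not sustainable.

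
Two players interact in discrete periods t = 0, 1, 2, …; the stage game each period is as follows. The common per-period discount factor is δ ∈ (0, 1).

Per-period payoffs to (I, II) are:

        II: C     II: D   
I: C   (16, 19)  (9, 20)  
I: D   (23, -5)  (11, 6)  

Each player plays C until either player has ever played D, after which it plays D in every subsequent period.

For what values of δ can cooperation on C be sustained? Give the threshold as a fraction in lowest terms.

I's threshold: (23−16)/(23−11) = 7/12.
II's threshold: (20−19)/(20−6) = 1/14.
7/12 > 1/14, so I binds and δ* = 7/12.

7/12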